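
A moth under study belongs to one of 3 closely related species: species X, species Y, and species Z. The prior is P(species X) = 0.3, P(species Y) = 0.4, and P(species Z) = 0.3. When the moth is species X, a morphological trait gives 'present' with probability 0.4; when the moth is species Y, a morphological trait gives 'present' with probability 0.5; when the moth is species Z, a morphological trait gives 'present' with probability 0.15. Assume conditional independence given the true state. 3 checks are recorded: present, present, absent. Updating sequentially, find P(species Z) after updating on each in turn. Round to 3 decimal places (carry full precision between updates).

Each posterior becomes the prior for the next update.
After 'present': normaliser = 0.4·0.3000 + 0.5·0.4000 + 0.15·0.3000; P(species X) ≈ 0.3288, P(species Y) ≈ 0.5479, P(species Z) ≈ 0.1233
After 'present': normaliser = 0.4·0.3288 + 0.5·0.5479 + 0.15·0.1233; P(species X) ≈ 0.3102, P(species Y) ≈ 0.6462, P(species Z) ≈ 0.0436
After 'absent': normaliser = 0.6·0.3102 + 0.5·0.6462 + 0.85·0.0436; P(species X) ≈ 0.3407, P(species Y) ≈ 0.5915, P(species Z) ≈ 0.0679

0.068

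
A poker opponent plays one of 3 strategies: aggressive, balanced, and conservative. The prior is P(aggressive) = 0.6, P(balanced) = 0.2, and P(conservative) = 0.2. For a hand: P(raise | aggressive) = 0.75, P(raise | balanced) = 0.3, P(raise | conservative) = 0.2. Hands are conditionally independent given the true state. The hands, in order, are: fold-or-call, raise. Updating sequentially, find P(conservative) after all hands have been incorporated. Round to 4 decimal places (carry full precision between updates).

After 'fold-or-call': normaliser = 0.25·0.6000 + 0.7·0.2000 + 0.8·0.2000; P(aggressive) ≈ 0.3333, P(balanced) ≈ 0.3111, P(conservative) ≈ 0.3556
After 'raise': normaliser = 0.75·0.3333 + 0.3·0.3111 + 0.2·0.3556; P(aggressive) ≈ 0.6032, P(balanced) ≈ 0.2252, P(conservative) ≈ 0.1716

0.1716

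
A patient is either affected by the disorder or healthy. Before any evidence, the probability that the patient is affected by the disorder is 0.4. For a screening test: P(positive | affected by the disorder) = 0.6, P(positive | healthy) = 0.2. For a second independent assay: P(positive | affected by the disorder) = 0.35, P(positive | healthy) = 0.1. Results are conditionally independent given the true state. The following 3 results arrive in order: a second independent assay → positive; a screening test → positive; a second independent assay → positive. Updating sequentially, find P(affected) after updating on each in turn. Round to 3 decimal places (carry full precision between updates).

After a second independent assay='positive': P(affected) = 0.35·0.4000 / (0.35·0.4000 + 0.1·0.6000) ≈ 0.7000
After a screening test='positive': P(affected) = 0.6·0.7000 / (0.6·0.7000 + 0.2·0.3000) ≈ 0.8750
After a second independent assay='positive': P(affected) = 0.35·0.8750 / (0.35·0.8750 + 0.1·0.1250) ≈ 0.9608

0.961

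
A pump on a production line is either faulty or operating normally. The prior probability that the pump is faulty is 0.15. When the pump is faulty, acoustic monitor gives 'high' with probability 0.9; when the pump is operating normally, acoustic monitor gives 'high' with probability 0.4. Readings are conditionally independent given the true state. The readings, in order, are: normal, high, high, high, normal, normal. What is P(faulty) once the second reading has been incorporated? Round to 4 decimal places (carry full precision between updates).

After 'normal': P(faulty) = 0.1·0.1500 / (0.1·0.1500 + 0.6·0.8500) ≈ 0.0286
After 'high': P(faulty) = 0.9·0.0286 / (0.9·0.0286 + 0.4·0.9714) ≈ 0.0621

0.0621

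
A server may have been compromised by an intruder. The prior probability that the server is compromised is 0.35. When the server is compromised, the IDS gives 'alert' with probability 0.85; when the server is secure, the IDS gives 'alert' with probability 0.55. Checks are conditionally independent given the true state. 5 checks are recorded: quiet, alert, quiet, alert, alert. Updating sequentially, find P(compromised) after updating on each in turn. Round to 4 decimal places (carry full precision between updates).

After 'quiet': P(compromised) = 0.15·0.3500 / (0.15·0.3500 + 0.45·0.6500) ≈ 0.1522
After 'alert': P(compromised) = 0.85·0.1522 / (0.85·0.1522 + 0.55·0.8478) ≈ 0.2172
After 'quiet': P(compromised) = 0.15·0.2172 / (0.15·0.2172 + 0.45·0.7828) ≈ 0.0846
After 'alert': P(compromised) = 0.85·0.0846 / (0.85·0.0846 + 0.55·0.9154) ≈ 0.1250
After 'alert': P(compromised) = 0.85·0.1250 / (0.85·0.1250 + 0.55·0.8750) ≈ 0.1809

0.1809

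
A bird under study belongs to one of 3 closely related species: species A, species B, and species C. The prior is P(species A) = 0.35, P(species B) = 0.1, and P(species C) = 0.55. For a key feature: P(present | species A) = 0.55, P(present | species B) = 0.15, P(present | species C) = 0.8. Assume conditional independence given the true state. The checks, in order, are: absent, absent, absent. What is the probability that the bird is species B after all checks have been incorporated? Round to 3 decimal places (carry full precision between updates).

Apply Bayes' rule sequentially, carrying P(species B) forward.
After 'absent': normaliser = 0.45·0.3500 + 0.85·0.1000 + 0.2·0.5500; P(species A) ≈ 0.4468, P(species B) ≈ 0.2411, P(species C) ≈ 0.3121
After 'absent': normaliser = 0.45·0.4468 + 0.85·0.2411 + 0.2·0.3121; P(species A) ≈ 0.4292, P(species B) ≈ 0.4375, P(species C) ≈ 0.1332
After 'absent': normaliser = 0.45·0.4292 + 0.85·0.4375 + 0.2·0.1332; P(species A) ≈ 0.3264, P(species B) ≈ 0.6285, P(species C) ≈ 0.0450

0.629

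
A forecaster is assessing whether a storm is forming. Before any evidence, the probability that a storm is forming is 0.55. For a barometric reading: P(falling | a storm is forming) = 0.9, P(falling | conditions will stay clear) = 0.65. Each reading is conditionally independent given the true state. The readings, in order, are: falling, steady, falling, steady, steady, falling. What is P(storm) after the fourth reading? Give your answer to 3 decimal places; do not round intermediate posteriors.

0.161

After 'falling': P(storm) = 0.9·0.5500 / (0.9·0.5500 + 0.65·0.4500) ≈ 0.6286
After 'steady': P(storm) = 0.1·0.6286 / (0.1·0.6286 + 0.35·0.3714) ≈ 0.3259
After 'falling': P(storm) = 0.9·0.3259 / (0.9·0.3259 + 0.65·0.6741) ≈ 0.4010
After 'steady': P(storm) = 0.1·0.4010 / (0.1·0.4010 + 0.35·0.5990) ≈ 0.1606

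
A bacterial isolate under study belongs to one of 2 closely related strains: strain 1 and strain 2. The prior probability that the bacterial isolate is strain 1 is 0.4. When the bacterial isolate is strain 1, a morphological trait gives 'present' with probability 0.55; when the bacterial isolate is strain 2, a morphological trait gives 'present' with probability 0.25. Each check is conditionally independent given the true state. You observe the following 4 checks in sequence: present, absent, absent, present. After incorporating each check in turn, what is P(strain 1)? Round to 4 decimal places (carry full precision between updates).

0.5374

After 'present': P(strain 1) = 0.55·0.4000 / (0.55·0.4000 + 0.25·0.6000) ≈ 0.5946
After 'absent': P(strain 1) = 0.45·0.5946 / (0.45·0.5946 + 0.75·0.4054) ≈ 0.4681
After 'absent': P(strain 1) = 0.45·0.4681 / (0.45·0.4681 + 0.75·0.5319) ≈ 0.3455
After 'present': P(strain 1) = 0.55·0.3455 / (0.55·0.3455 + 0.25·0.6545) ≈ 0.5374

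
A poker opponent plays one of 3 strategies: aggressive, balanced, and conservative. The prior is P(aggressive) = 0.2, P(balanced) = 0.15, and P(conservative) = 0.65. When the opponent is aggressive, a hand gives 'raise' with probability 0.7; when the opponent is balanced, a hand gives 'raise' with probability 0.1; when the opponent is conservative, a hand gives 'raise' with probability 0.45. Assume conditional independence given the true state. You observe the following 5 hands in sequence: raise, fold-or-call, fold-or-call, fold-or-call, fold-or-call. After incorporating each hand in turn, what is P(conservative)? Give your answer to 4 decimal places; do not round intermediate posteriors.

0.7092

After 'raise': normaliser = 0.7·0.2000 + 0.1·0.1500 + 0.45·0.6500; P(aggressive) ≈ 0.3128, P(balanced) ≈ 0.0335, P(conservative) ≈ 0.6536
After 'fold-or-call': normaliser = 0.3·0.3128 + 0.9·0.0335 + 0.55·0.6536; P(aggressive) ≈ 0.1941, P(balanced) ≈ 0.0624, P(conservative) ≈ 0.7435
After 'fold-or-call': normaliser = 0.3·0.1941 + 0.9·0.0624 + 0.55·0.7435; P(aggressive) ≈ 0.1113, P(balanced) ≈ 0.1073, P(conservative) ≈ 0.7814
After 'fold-or-call': normaliser = 0.3·0.1113 + 0.9·0.1073 + 0.55·0.7814; P(aggressive) ≈ 0.0596, P(balanced) ≈ 0.1725, P(conservative) ≈ 0.7678
After 'fold-or-call': normaliser = 0.3·0.0596 + 0.9·0.1725 + 0.55·0.7678; P(aggressive) ≈ 0.0300, P(balanced) ≈ 0.2608, P(conservative) ≈ 0.7092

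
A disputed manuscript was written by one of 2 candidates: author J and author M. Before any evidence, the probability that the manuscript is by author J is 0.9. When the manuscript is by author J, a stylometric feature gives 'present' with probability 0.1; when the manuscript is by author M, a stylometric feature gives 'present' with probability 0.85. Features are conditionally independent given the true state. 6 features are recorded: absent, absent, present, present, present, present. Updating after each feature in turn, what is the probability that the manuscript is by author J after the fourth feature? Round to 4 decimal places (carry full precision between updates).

After 'absent': P(author J) = 0.9·0.9000 / (0.9·0.9000 + 0.15·0.1000) ≈ 0.9818
After 'absent': P(author J) = 0.9·0.9818 / (0.9·0.9818 + 0.15·0.0182) ≈ 0.9969
After 'present': P(author J) = 0.1·0.9969 / (0.1·0.9969 + 0.85·0.0031) ≈ 0.9744
After 'present': P(author J) = 0.1·0.9744 / (0.1·0.9744 + 0.85·0.0256) ≈ 0.8177

0.8177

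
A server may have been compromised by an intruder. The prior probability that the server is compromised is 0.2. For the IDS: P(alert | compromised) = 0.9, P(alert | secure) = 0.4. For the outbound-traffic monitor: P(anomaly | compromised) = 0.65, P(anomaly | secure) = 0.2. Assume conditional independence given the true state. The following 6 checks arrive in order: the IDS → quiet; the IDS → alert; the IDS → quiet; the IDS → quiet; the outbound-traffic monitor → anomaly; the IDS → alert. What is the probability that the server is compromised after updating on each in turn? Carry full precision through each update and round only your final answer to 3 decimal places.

After the IDS='quiet': P(compromised) = 0.1·0.2000 / (0.1·0.2000 + 0.6·0.8000) ≈ 0.0400
After the IDS='alert': P(compromised) = 0.9·0.0400 / (0.9·0.0400 + 0.4·0.9600) ≈ 0.0857
After the IDS='quiet': P(compromised) = 0.1·0.0857 / (0.1·0.0857 + 0.6·0.9143) ≈ 0.0154
After the IDS='quiet': P(compromised) = 0.1·0.0154 / (0.1·0.0154 + 0.6·0.9846) ≈ 0.0026
After the outbound-traffic monitor='anomaly': P(compromised) = 0.65·0.0026 / (0.65·0.0026 + 0.2·0.9974) ≈ 0.0084
After the IDS='alert': P(compromised) = 0.9·0.0084 / (0.9·0.0084 + 0.4·0.9916) ≈ 0.0187

0.019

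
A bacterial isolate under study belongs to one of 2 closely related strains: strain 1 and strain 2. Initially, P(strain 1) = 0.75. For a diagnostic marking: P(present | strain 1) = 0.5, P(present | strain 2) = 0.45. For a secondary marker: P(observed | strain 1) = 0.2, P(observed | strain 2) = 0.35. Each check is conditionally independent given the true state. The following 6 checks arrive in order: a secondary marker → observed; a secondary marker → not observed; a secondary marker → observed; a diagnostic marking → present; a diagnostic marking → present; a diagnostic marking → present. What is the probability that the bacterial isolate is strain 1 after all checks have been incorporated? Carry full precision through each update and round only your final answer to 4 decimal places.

0.6232

Each posterior becomes the prior for the next update.
After a secondary marker='observed': P(strain 1) = 0.2·0.7500 / (0.2·0.7500 + 0.35·0.2500) ≈ 0.6316
After a secondary marker='not observed': P(strain 1) = 0.8·0.6316 / (0.8·0.6316 + 0.65·0.3684) ≈ 0.6784
After a secondary marker='observed': P(strain 1) = 0.2·0.6784 / (0.2·0.6784 + 0.35·0.3216) ≈ 0.5466
After a diagnostic marking='present': P(strain 1) = 0.5·0.5466 / (0.5·0.5466 + 0.45·0.4534) ≈ 0.5726
After a diagnostic marking='present': P(strain 1) = 0.5·0.5726 / (0.5·0.5726 + 0.45·0.4274) ≈ 0.5981
After a diagnostic marking='present': P(strain 1) = 0.5·0.5981 / (0.5·0.5981 + 0.45·0.4019) ≈ 0.6232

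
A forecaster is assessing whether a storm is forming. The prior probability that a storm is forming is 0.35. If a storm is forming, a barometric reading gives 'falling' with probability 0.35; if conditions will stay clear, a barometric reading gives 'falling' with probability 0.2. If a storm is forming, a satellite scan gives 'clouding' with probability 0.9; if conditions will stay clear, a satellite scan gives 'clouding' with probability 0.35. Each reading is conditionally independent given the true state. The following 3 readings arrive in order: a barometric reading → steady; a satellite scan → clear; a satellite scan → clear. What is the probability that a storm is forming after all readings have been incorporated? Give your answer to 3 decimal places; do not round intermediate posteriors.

0.010

After a barometric reading='steady': P(storm) = 0.65·0.3500 / (0.65·0.3500 + 0.8·0.6500) ≈ 0.3043
After a satellite scan='clear': P(storm) = 0.1·0.3043 / (0.1·0.3043 + 0.65·0.6957) ≈ 0.0631
After a satellite scan='clear': P(storm) = 0.1·0.0631 / (0.1·0.0631 + 0.65·0.9369) ≈ 0.0102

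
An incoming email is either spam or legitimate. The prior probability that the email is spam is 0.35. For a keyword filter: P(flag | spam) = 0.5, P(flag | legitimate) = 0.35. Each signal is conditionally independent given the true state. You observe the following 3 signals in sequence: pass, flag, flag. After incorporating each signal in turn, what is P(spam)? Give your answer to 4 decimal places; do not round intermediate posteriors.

Apply Bayes' rule sequentially, carrying P(spam) forward.
After 'pass': P(spam) = 0.5·0.3500 / (0.5·0.3500 + 0.65·0.6500) ≈ 0.2929
After 'flag': P(spam) = 0.5·0.2929 / (0.5·0.2929 + 0.35·0.7071) ≈ 0.3717
After 'flag': P(spam) = 0.5·0.3717 / (0.5·0.3717 + 0.35·0.6283) ≈ 0.4581

0.4581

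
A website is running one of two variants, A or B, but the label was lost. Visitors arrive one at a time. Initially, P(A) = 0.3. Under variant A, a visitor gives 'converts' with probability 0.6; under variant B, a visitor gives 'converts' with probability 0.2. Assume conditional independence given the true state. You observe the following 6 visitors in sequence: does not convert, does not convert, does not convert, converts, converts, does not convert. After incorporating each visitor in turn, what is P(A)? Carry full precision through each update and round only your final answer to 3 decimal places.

0.194

After 'does not convert': P(A) = 0.4·0.3000 / (0.4·0.3000 + 0.8·0.7000) ≈ 0.1765
After 'does not convert': P(A) = 0.4·0.1765 / (0.4·0.1765 + 0.8·0.8235) ≈ 0.0968
After 'does not convert': P(A) = 0.4·0.0968 / (0.4·0.0968 + 0.8·0.9032) ≈ 0.0508
After 'converts': P(A) = 0.6·0.0508 / (0.6·0.0508 + 0.2·0.9492) ≈ 0.1385
After 'converts': P(A) = 0.6·0.1385 / (0.6·0.1385 + 0.2·0.8615) ≈ 0.3253
After 'does not convert': P(A) = 0.4·0.3253 / (0.4·0.3253 + 0.8·0.6747) ≈ 0.1942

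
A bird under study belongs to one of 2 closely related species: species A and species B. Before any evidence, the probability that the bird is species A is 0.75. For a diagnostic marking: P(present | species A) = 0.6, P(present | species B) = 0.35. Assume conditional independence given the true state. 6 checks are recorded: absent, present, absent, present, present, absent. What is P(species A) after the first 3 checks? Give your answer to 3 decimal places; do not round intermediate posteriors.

0.661

After 'absent': P(species A) = 0.4·0.7500 / (0.4·0.7500 + 0.65·0.2500) ≈ 0.6486
After 'present': P(species A) = 0.6·0.6486 / (0.6·0.6486 + 0.35·0.3514) ≈ 0.7599
After 'absent': P(species A) = 0.4·0.7599 / (0.4·0.7599 + 0.65·0.2401) ≈ 0.6607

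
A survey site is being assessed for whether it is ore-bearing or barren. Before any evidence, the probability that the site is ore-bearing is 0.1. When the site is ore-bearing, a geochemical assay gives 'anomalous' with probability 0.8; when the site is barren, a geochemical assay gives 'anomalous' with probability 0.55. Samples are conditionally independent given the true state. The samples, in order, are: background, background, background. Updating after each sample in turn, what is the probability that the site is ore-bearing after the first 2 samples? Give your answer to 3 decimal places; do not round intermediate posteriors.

0.021

After 'background': P(ore) = 0.2·0.1000 / (0.2·0.1000 + 0.45·0.9000) ≈ 0.0471
After 'background': P(ore) = 0.2·0.0471 / (0.2·0.0471 + 0.45·0.9529) ≈ 0.0215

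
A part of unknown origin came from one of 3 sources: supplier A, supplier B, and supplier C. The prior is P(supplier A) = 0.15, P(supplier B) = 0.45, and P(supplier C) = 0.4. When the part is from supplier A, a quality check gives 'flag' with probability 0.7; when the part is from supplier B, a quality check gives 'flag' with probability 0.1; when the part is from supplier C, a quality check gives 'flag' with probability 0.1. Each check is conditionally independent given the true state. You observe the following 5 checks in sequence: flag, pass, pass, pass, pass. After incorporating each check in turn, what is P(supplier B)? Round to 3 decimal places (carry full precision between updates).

0.521

After 'flag': normaliser = 0.7·0.1500 + 0.1·0.4500 + 0.1·0.4000; P(supplier A) ≈ 0.5526, P(supplier B) ≈ 0.2368, P(supplier C) ≈ 0.2105
After 'pass': normaliser = 0.3·0.5526 + 0.9·0.2368 + 0.9·0.2105; P(supplier A) ≈ 0.2917, P(supplier B) ≈ 0.3750, P(supplier C) ≈ 0.3333
After 'pass': normaliser = 0.3·0.2917 + 0.9·0.3750 + 0.9·0.3333; P(supplier A) ≈ 0.1207, P(supplier B) ≈ 0.4655, P(supplier C) ≈ 0.4138
After 'pass': normaliser = 0.3·0.1207 + 0.9·0.4655 + 0.9·0.4138; P(supplier A) ≈ 0.0437, P(supplier B) ≈ 0.5062, P(supplier C) ≈ 0.4500
After 'pass': normaliser = 0.3·0.0437 + 0.9·0.5062 + 0.9·0.4500; P(supplier A) ≈ 0.0150, P(supplier B) ≈ 0.5215, P(supplier C) ≈ 0.4635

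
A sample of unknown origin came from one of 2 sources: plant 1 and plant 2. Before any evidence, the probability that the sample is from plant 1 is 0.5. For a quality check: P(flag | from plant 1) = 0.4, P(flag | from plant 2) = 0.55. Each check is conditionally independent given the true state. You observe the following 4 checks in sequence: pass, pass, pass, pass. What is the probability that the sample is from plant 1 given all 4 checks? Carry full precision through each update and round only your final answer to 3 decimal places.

After 'pass': P(plant 1) = 0.6·0.5000 / (0.6·0.5000 + 0.45·0.5000) ≈ 0.5714
After 'pass': P(plant 1) = 0.6·0.5714 / (0.6·0.5714 + 0.45·0.4286) ≈ 0.6400
After 'pass': P(plant 1) = 0.6·0.6400 / (0.6·0.6400 + 0.45·0.3600) ≈ 0.7033
After 'pass': P(plant 1) = 0.6·0.7033 / (0.6·0.7033 + 0.45·0.2967) ≈ 0.7596

0.760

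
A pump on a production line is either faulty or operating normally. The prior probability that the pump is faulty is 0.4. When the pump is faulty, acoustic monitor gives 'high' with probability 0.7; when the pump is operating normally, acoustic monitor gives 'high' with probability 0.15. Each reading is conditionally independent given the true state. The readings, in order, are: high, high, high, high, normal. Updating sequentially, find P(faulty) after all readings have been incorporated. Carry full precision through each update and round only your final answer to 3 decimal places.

0.991

After 'high': P(faulty) = 0.7·0.4000 / (0.7·0.4000 + 0.15·0.6000) ≈ 0.7568
After 'high': P(faulty) = 0.7·0.7568 / (0.7·0.7568 + 0.15·0.2432) ≈ 0.9356
After 'high': P(faulty) = 0.7·0.9356 / (0.7·0.9356 + 0.15·0.0644) ≈ 0.9855
After 'high': P(faulty) = 0.7·0.9855 / (0.7·0.9855 + 0.15·0.0145) ≈ 0.9968
After 'normal': P(faulty) = 0.3·0.9968 / (0.3·0.9968 + 0.85·0.0032) ≈ 0.9911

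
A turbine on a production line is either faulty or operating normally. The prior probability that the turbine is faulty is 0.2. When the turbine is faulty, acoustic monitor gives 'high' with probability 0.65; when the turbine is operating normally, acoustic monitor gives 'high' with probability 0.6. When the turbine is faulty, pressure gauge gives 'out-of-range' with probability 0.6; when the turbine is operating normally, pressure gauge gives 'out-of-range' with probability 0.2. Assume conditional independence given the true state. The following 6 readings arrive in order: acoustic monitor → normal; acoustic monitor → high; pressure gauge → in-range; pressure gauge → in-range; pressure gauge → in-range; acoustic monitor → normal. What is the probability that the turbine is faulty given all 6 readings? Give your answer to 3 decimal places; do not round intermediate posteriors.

Each posterior becomes the prior for the next update.
After acoustic monitor='normal': P(faulty) = 0.35·0.2000 / (0.35·0.2000 + 0.4·0.8000) ≈ 0.1795
After acoustic monitor='high': P(faulty) = 0.65·0.1795 / (0.65·0.1795 + 0.6·0.8205) ≈ 0.1916
After pressure gauge='in-range': P(faulty) = 0.4·0.1916 / (0.4·0.1916 + 0.8·0.8084) ≈ 0.1059
After pressure gauge='in-range': P(faulty) = 0.4·0.1059 / (0.4·0.1059 + 0.8·0.8941) ≈ 0.0559
After pressure gauge='in-range': P(faulty) = 0.4·0.0559 / (0.4·0.0559 + 0.8·0.9441) ≈ 0.0288
After acoustic monitor='normal': P(faulty) = 0.35·0.0288 / (0.35·0.0288 + 0.4·0.9712) ≈ 0.0253

0.025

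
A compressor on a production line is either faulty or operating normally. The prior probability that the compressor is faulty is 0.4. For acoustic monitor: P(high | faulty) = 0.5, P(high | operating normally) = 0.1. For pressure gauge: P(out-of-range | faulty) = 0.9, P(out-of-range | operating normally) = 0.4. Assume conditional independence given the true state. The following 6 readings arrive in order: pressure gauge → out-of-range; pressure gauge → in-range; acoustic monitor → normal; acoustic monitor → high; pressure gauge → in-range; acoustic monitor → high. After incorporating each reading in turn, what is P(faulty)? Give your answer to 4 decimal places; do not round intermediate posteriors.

Apply Bayes' rule sequentially, carrying P(faulty) forward.
After pressure gauge='out-of-range': P(faulty) = 0.9·0.4000 / (0.9·0.4000 + 0.4·0.6000) ≈ 0.6000
After pressure gauge='in-range': P(faulty) = 0.1·0.6000 / (0.1·0.6000 + 0.6·0.4000) ≈ 0.2000
After acoustic monitor='normal': P(faulty) = 0.5·0.2000 / (0.5·0.2000 + 0.9·0.8000) ≈ 0.1220
After acoustic monitor='high': P(faulty) = 0.5·0.1220 / (0.5·0.1220 + 0.1·0.8780) ≈ 0.4098
After pressure gauge='in-range': P(faulty) = 0.1·0.4098 / (0.1·0.4098 + 0.6·0.5902) ≈ 0.1037
After acoustic monitor='high': P(faulty) = 0.5·0.1037 / (0.5·0.1037 + 0.1·0.8963) ≈ 0.3666

0.3666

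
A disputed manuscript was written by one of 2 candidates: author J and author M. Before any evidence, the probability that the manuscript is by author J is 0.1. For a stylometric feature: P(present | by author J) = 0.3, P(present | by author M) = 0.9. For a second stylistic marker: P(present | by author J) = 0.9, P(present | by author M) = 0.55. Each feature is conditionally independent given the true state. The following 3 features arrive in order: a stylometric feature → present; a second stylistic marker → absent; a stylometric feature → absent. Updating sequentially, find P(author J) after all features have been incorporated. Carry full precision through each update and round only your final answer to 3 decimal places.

0.054

Each posterior becomes the prior for the next update.
After a stylometric feature='present': P(author J) = 0.3·0.1000 / (0.3·0.1000 + 0.9·0.9000) ≈ 0.0357
After a second stylistic marker='absent': P(author J) = 0.1·0.0357 / (0.1·0.0357 + 0.45·0.9643) ≈ 0.0082
After a stylometric feature='absent': P(author J) = 0.7·0.0082 / (0.7·0.0082 + 0.1·0.9918) ≈ 0.0545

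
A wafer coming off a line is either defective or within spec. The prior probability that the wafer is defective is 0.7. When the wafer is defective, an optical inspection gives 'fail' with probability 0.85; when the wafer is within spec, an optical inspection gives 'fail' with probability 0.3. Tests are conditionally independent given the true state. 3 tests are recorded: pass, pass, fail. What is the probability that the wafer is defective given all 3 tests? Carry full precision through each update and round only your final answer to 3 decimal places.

After 'pass': P(defective) = 0.15·0.7000 / (0.15·0.7000 + 0.7·0.3000) ≈ 0.3333
After 'pass': P(defective) = 0.15·0.3333 / (0.15·0.3333 + 0.7·0.6667) ≈ 0.0968
After 'fail': P(defective) = 0.85·0.0968 / (0.85·0.0968 + 0.3·0.9032) ≈ 0.2329

0.233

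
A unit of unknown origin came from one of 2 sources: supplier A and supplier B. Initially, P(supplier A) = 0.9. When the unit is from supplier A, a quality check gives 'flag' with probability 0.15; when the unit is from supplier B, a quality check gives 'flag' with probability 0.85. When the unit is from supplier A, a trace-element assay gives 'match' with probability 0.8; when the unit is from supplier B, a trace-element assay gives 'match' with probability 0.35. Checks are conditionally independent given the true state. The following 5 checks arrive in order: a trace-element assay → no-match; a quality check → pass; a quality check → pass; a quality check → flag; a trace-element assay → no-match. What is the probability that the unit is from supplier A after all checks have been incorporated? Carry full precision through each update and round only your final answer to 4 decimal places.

0.8284

After a trace-element assay='no-match': P(supplier A) = 0.2·0.9000 / (0.2·0.9000 + 0.65·0.1000) ≈ 0.7347
After a quality check='pass': P(supplier A) = 0.85·0.7347 / (0.85·0.7347 + 0.15·0.2653) ≈ 0.9401
After a quality check='pass': P(supplier A) = 0.85·0.9401 / (0.85·0.9401 + 0.15·0.0599) ≈ 0.9889
After a quality check='flag': P(supplier A) = 0.15·0.9889 / (0.15·0.9889 + 0.85·0.0111) ≈ 0.9401
After a trace-element assay='no-match': P(supplier A) = 0.2·0.9401 / (0.2·0.9401 + 0.65·0.0599) ≈ 0.8284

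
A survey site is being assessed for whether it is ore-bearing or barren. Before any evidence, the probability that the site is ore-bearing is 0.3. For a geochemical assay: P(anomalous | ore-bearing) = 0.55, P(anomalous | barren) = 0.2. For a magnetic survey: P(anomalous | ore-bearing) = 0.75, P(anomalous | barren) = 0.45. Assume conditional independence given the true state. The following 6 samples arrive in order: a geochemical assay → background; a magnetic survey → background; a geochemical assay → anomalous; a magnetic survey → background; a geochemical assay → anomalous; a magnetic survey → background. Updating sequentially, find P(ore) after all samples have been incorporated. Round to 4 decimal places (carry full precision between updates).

Apply Bayes' rule sequentially, carrying P(ore) forward.
After a geochemical assay='background': P(ore) = 0.45·0.3000 / (0.45·0.3000 + 0.8·0.7000) ≈ 0.1942
After a magnetic survey='background': P(ore) = 0.25·0.1942 / (0.25·0.1942 + 0.55·0.8058) ≈ 0.0988
After a geochemical assay='anomalous': P(ore) = 0.55·0.0988 / (0.55·0.0988 + 0.2·0.9012) ≈ 0.2316
After a magnetic survey='background': P(ore) = 0.25·0.2316 / (0.25·0.2316 + 0.55·0.7684) ≈ 0.1205
After a geochemical assay='anomalous': P(ore) = 0.55·0.1205 / (0.55·0.1205 + 0.2·0.8795) ≈ 0.2736
After a magnetic survey='background': P(ore) = 0.25·0.2736 / (0.25·0.2736 + 0.55·0.7264) ≈ 0.1462

0.1462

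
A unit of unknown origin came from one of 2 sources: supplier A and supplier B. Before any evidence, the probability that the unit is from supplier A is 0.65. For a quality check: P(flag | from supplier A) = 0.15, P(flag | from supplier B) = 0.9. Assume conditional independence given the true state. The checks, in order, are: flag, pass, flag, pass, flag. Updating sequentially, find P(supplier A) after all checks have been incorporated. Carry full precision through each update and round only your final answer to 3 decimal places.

0.383

After 'flag': P(supplier A) = 0.15·0.6500 / (0.15·0.6500 + 0.9·0.3500) ≈ 0.2364
After 'pass': P(supplier A) = 0.85·0.2364 / (0.85·0.2364 + 0.1·0.7636) ≈ 0.7246
After 'flag': P(supplier A) = 0.15·0.7246 / (0.15·0.7246 + 0.9·0.2754) ≈ 0.3048
After 'pass': P(supplier A) = 0.85·0.3048 / (0.85·0.3048 + 0.1·0.6952) ≈ 0.7885
After 'flag': P(supplier A) = 0.15·0.7885 / (0.15·0.7885 + 0.9·0.2115) ≈ 0.3832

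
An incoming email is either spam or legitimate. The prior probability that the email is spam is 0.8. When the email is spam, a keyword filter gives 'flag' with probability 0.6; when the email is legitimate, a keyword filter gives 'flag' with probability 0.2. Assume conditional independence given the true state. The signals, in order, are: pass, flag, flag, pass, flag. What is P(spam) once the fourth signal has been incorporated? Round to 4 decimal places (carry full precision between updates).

After 'pass': P(spam) = 0.4·0.8000 / (0.4·0.8000 + 0.8·0.2000) ≈ 0.6667
After 'flag': P(spam) = 0.6·0.6667 / (0.6·0.6667 + 0.2·0.3333) ≈ 0.8571
After 'flag': P(spam) = 0.6·0.8571 / (0.6·0.8571 + 0.2·0.1429) ≈ 0.9474
After 'pass': P(spam) = 0.4·0.9474 / (0.4·0.9474 + 0.8·0.0526) ≈ 0.9000

0.9000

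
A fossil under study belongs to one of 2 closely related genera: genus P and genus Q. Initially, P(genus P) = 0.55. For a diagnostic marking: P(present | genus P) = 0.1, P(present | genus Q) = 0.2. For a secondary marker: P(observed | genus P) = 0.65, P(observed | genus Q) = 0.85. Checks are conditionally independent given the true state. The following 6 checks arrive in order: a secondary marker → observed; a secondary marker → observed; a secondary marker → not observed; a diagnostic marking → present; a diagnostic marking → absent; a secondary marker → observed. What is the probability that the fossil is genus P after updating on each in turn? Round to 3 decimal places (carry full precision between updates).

0.418

After a secondary marker='observed': P(genus P) = 0.65·0.5500 / (0.65·0.5500 + 0.85·0.4500) ≈ 0.4831
After a secondary marker='observed': P(genus P) = 0.65·0.4831 / (0.65·0.4831 + 0.85·0.5169) ≈ 0.4168
After a secondary marker='not observed': P(genus P) = 0.35·0.4168 / (0.35·0.4168 + 0.15·0.5832) ≈ 0.6251
After a diagnostic marking='present': P(genus P) = 0.1·0.6251 / (0.1·0.6251 + 0.2·0.3749) ≈ 0.4547
After a diagnostic marking='absent': P(genus P) = 0.9·0.4547 / (0.9·0.4547 + 0.8·0.5453) ≈ 0.4840
After a secondary marker='observed': P(genus P) = 0.65·0.4840 / (0.65·0.4840 + 0.85·0.5160) ≈ 0.4177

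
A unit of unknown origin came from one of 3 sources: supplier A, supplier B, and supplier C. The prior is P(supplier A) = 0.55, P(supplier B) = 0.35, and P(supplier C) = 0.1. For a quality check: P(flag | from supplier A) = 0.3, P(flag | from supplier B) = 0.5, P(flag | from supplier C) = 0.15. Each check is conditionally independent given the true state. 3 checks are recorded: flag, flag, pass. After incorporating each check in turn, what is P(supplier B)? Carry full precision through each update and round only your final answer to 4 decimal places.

Apply Bayes' rule sequentially, carrying P(supplier B) forward.
After 'flag': normaliser = 0.3·0.5500 + 0.5·0.3500 + 0.15·0.1000; P(supplier A) ≈ 0.4648, P(supplier B) ≈ 0.4930, P(supplier C) ≈ 0.0423
After 'flag': normaliser = 0.3·0.4648 + 0.5·0.4930 + 0.15·0.0423; P(supplier A) ≈ 0.3555, P(supplier B) ≈ 0.6284, P(supplier C) ≈ 0.0162
After 'pass': normaliser = 0.7·0.3555 + 0.5·0.6284 + 0.85·0.0162; P(supplier A) ≈ 0.4314, P(supplier B) ≈ 0.5447, P(supplier C) ≈ 0.0238

0.5447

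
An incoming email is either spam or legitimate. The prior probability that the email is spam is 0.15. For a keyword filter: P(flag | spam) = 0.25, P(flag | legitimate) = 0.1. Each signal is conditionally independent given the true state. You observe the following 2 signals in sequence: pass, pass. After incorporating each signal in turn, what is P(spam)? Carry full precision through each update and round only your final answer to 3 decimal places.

0.109

After 'pass': P(spam) = 0.75·0.1500 / (0.75·0.1500 + 0.9·0.8500) ≈ 0.1282
After 'pass': P(spam) = 0.75·0.1282 / (0.75·0.1282 + 0.9·0.8718) ≈ 0.1092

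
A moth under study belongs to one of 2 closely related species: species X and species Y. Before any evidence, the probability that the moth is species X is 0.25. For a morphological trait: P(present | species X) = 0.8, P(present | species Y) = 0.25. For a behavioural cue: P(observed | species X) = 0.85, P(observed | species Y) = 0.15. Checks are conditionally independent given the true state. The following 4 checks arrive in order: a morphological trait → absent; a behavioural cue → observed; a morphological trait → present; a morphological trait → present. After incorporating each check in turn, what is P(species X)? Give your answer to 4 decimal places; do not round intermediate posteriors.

0.8376

After a morphological trait='absent': P(species X) = 0.2·0.2500 / (0.2·0.2500 + 0.75·0.7500) ≈ 0.0816
After a behavioural cue='observed': P(species X) = 0.85·0.0816 / (0.85·0.0816 + 0.15·0.9184) ≈ 0.3350
After a morphological trait='present': P(species X) = 0.8·0.3350 / (0.8·0.3350 + 0.25·0.6650) ≈ 0.6171
After a morphological trait='present': P(species X) = 0.8·0.6171 / (0.8·0.6171 + 0.25·0.3829) ≈ 0.8376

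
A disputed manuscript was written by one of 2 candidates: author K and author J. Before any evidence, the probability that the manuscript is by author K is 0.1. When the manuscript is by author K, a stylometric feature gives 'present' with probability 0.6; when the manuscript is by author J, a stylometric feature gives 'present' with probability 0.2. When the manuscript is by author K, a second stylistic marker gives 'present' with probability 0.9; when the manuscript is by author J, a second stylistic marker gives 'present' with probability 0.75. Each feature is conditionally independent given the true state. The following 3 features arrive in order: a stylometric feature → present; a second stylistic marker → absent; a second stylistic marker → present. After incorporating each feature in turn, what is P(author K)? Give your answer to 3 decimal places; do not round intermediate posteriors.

0.138

After a stylometric feature='present': P(author K) = 0.6·0.1000 / (0.6·0.1000 + 0.2·0.9000) ≈ 0.2500
After a second stylistic marker='absent': P(author K) = 0.1·0.2500 / (0.1·0.2500 + 0.25·0.7500) ≈ 0.1176
After a second stylistic marker='present': P(author K) = 0.9·0.1176 / (0.9·0.1176 + 0.75·0.8824) ≈ 0.1379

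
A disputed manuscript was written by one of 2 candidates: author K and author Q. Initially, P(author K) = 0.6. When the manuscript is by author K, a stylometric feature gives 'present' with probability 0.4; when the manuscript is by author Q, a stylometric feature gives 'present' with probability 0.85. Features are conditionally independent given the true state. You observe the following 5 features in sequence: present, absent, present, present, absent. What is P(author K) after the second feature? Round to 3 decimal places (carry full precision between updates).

After 'present': P(author K) = 0.4·0.6000 / (0.4·0.6000 + 0.85·0.4000) ≈ 0.4138
After 'absent': P(author K) = 0.6·0.4138 / (0.6·0.4138 + 0.15·0.5862) ≈ 0.7385

0.738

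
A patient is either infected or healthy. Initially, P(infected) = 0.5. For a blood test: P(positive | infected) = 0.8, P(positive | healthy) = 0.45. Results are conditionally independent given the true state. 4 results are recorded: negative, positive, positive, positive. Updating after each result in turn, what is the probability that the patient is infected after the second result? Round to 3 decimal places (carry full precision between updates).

0.393

After 'negative': P(infected) = 0.2·0.5000 / (0.2·0.5000 + 0.55·0.5000) ≈ 0.2667
After 'positive': P(infected) = 0.8·0.2667 / (0.8·0.2667 + 0.45·0.7333) ≈ 0.3926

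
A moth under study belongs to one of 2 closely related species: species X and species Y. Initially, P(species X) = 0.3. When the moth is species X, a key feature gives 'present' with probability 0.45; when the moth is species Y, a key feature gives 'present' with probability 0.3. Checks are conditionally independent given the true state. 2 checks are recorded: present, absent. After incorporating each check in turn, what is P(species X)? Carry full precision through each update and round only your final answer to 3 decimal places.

0.336

After 'present': P(species X) = 0.45·0.3000 / (0.45·0.3000 + 0.3·0.7000) ≈ 0.3913
After 'absent': P(species X) = 0.55·0.3913 / (0.55·0.3913 + 0.7·0.6087) ≈ 0.3356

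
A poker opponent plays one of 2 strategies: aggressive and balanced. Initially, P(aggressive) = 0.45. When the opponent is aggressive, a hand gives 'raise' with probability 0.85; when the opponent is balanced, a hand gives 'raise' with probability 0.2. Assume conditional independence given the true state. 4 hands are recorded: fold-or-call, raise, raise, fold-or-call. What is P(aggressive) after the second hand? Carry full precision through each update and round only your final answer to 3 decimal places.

0.395

After 'fold-or-call': P(aggressive) = 0.15·0.4500 / (0.15·0.4500 + 0.8·0.5500) ≈ 0.1330
After 'raise': P(aggressive) = 0.85·0.1330 / (0.85·0.1330 + 0.2·0.8670) ≈ 0.3947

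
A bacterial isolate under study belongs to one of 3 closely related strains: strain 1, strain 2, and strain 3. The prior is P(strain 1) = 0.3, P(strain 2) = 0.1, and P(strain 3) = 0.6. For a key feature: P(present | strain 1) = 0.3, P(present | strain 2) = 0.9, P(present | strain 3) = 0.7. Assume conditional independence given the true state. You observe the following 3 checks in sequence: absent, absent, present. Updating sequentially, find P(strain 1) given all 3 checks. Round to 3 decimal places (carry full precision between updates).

After 'absent': normaliser = 0.7·0.3000 + 0.1·0.1000 + 0.3·0.6000; P(strain 1) ≈ 0.5250, P(strain 2) ≈ 0.0250, P(strain 3) ≈ 0.4500
After 'absent': normaliser = 0.7·0.5250 + 0.1·0.0250 + 0.3·0.4500; P(strain 1) ≈ 0.7277, P(strain 2) ≈ 0.0050, P(strain 3) ≈ 0.2673
After 'present': normaliser = 0.3·0.7277 + 0.9·0.0050 + 0.7·0.2673; P(strain 1) ≈ 0.5326, P(strain 2) ≈ 0.0109, P(strain 3) ≈ 0.4565

0.533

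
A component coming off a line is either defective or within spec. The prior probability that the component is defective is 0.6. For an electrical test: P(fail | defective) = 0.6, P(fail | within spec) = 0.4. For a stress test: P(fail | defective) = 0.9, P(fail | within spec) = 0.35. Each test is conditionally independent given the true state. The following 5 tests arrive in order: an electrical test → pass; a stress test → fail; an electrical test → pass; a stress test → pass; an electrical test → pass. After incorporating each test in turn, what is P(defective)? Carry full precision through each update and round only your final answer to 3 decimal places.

After an electrical test='pass': P(defective) = 0.4·0.6000 / (0.4·0.6000 + 0.6·0.4000) ≈ 0.5000
After a stress test='fail': P(defective) = 0.9·0.5000 / (0.9·0.5000 + 0.35·0.5000) ≈ 0.7200
After an electrical test='pass': P(defective) = 0.4·0.7200 / (0.4·0.7200 + 0.6·0.2800) ≈ 0.6316
After a stress test='pass': P(defective) = 0.1·0.6316 / (0.1·0.6316 + 0.65·0.3684) ≈ 0.2087
After an electrical test='pass': P(defective) = 0.4·0.2087 / (0.4·0.2087 + 0.6·0.7913) ≈ 0.1495

0.150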